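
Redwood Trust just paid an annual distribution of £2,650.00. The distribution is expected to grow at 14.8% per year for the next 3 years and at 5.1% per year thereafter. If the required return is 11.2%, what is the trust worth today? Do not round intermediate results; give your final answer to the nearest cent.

D_1 = 3042.20000
D_2 = 3492.44560
D_3 = 4009.32755
Terminal value at year 3: TV = D_3×(1+g_2)/(r−g_2) = 4213.80325/0.061 = 69078.74187
P_0 = D_1/(1+r)^1 + D_2/(1+r)^2 + D_3/(1+r)^3 + TV/(1+r)^3
    = 2735.79137 + 2824.36015 + 2915.79627 + 50237.73577 = 58713.68356

£58713.68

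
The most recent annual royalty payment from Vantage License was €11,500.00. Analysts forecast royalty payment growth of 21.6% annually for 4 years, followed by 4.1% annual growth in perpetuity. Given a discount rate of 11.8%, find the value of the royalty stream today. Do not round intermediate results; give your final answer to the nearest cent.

D_1 = 13984.00000
D_2 = 17004.54400
D_3 = 20677.52550
D_4 = 25143.87101
Terminal value at year 4: TV = D_4×(1+g_2)/(r−g_2) = 26174.76972/0.077 = 339932.07434
P_0 = D_1/(1+r)^1 + D_2/(1+r)^2 + D_3/(1+r)^3 + D_4/(1+r)^4 + TV/(1+r)^4
    = 12508.05009 + 13604.46235 + 14796.98231 + 16094.03442 + 217582.98487 = 274586.51404

€274586.51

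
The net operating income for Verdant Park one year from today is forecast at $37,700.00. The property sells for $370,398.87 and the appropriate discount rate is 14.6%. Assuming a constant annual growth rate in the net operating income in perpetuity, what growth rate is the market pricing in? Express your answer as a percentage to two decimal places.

4.42%

P = D₁/(r−g) ⇒ g = r − D₁/P = 0.146 − $37,700.00/$370,398.87 = 0.044218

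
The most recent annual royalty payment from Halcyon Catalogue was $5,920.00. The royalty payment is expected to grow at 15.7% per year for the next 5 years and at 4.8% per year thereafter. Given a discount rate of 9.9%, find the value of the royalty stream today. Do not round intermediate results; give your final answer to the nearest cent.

D_1 = 6849.44000
D_2 = 7924.80208
D_3 = 9168.99601
D_4 = 10608.52838
D_5 = 12274.06734
Terminal value at year 5: TV = D_5×(1+g_2)/(r−g_2) = 12863.22257/0.051 = 252220.05034
P_0 = D_1/(1+r)^1 + D_2/(1+r)^2 + D_3/(1+r)^3 + D_4/(1+r)^4 + D_5/(1+r)^5 + TV/(1+r)^5
    = 6232.42948 + 6561.34751 + 6907.62426 + 7272.17586 + 7655.96676 + 157322.61113 = 191952.15501

$191952.16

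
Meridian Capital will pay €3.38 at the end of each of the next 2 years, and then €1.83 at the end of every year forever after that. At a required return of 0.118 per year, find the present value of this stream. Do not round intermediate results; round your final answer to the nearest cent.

PV of 2-year annuity: €3.38 × [1 − (1+0.118)^−2] / 0.118 = 5.72742
Perpetuity value at year 2: €1.83 / 0.118 = 15.50847
PV of perpetuity: 15.50847 / (1+0.118)^2 = 12.40753
Total PV = 5.72742 + 12.40753 = 18.13495

€18.13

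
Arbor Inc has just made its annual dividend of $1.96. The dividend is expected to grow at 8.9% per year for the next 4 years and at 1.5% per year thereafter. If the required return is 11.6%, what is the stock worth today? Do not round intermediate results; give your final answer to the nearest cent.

$25.24

D_1 = 2.13444
D_2 = 2.32441
D_3 = 2.53128
D_4 = 2.75656
Terminal value at year 4: TV = D_4×(1+g_2)/(r−g_2) = 2.79791/0.101 = 27.70207
P_0 = D_1/(1+r)^1 + D_2/(1+r)^2 + D_3/(1+r)^3 + D_4/(1+r)^4 + TV/(1+r)^4
    = 1.91258 + 1.86631 + 1.82116 + 1.77710 + 17.85893 = 25.23607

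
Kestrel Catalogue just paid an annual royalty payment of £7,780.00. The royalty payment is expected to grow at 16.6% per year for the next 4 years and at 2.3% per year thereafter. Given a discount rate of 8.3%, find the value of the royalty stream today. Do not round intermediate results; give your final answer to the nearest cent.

D_1 = 9071.48000
D_2 = 10577.34568
D_3 = 12333.18506
D_4 = 14380.49378
Terminal value at year 4: TV = D_4×(1+g_2)/(r−g_2) = 14711.24514/0.06 = 245187.41901
P_0 = D_1/(1+r)^1 + D_2/(1+r)^2 + D_3/(1+r)^3 + D_4/(1+r)^4 + TV/(1+r)^4
    = 8376.25115 + 9018.19838 + 9709.34378 + 10453.45784 + 178231.45624 = 215788.70739

£215788.71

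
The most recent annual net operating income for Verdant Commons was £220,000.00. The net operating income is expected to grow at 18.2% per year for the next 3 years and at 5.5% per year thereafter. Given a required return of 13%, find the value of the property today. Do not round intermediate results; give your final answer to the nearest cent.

D_1 = 260040.00000
D_2 = 307367.28000
D_3 = 363308.12496
Terminal value at year 3: TV = D_3×(1+g_2)/(r−g_2) = 383290.07183/0.075 = 5110534.29110
P_0 = D_1/(1+r)^1 + D_2/(1+r)^2 + D_3/(1+r)^3 + TV/(1+r)^3
    = 230123.89381 + 240713.66591 + 251790.75496 + 3541856.61978 = 4264484.93445

£4264484.93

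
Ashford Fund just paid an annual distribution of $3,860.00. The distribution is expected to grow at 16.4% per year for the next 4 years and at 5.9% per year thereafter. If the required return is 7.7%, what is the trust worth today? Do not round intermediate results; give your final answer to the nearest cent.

$328676.29

D_1 = 4493.04000
D_2 = 5229.89856
D_3 = 6087.60192
D_4 = 7085.96864
Terminal value at year 4: TV = D_4×(1+g_2)/(r−g_2) = 7504.04079/0.018 = 416891.15495
P_0 = D_1/(1+r)^1 + D_2/(1+r)^2 + D_3/(1+r)^3 + D_4/(1+r)^4 + TV/(1+r)^4
    = 4171.81058 + 4508.80921 + 4873.03057 + 5266.67371 + 309855.96972 = 328676.29380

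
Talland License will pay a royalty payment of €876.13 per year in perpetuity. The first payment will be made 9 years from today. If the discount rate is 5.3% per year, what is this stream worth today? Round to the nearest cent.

Value at end of year 8: C / r = €876.13 / 0.053 = €16,530.7547
Discount to today: PV = €16,530.7547 / (1 + 0.053)^8 = €16,530.7547 / 1.511565 = €10,936.18

€10936.18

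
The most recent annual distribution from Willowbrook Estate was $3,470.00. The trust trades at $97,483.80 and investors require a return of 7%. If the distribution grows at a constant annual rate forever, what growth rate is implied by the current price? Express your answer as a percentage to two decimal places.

P = D₀(1+g)/(r−g) ⇒ P(r−g) = D₀(1+g) ⇒ g(P+D₀) = P·r − D₀
g = (P·r − D₀)/(P + D₀) = ($97,483.80×0.07 − $3,470.00) / ($97,483.80 + $3,470.00) = 0.033222

3.32%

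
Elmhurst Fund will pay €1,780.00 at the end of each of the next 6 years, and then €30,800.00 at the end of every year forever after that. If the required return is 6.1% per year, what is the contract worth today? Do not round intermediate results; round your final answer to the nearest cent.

PV of 6-year annuity: €1,780.00 × [1 − (1+0.061)^−6] / 0.061 = 8725.40417
Perpetuity value at year 6: €30,800.00 / 0.061 = 504918.03279
PV of perpetuity: 504918.03279 / (1+0.061)^6 = 353939.12922
Total PV = 8725.40417 + 353939.12922 = 362664.53339

€362664.53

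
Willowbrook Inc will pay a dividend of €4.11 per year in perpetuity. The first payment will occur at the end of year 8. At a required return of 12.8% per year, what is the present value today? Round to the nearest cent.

€13.82

Value at end of year 7: C / r = €4.11 / 0.128 = €32.1094
Discount to today: PV = €32.1094 / (1 + 0.128)^7 = €32.1094 / 2.323612 = €13.82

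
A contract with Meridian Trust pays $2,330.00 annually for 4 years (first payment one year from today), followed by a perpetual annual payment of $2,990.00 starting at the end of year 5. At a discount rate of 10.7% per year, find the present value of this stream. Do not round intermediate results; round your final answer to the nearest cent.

PV of 4-year annuity: $2,330.00 × [1 − (1+0.107)^−4] / 0.107 = 7275.24493
Perpetuity value at year 4: $2,990.00 / 0.107 = 27943.92523
PV of perpetuity: 27943.92523 / (1+0.107)^4 = 18607.88130
Total PV = 7275.24493 + 18607.88130 = 25883.12624

$25883.13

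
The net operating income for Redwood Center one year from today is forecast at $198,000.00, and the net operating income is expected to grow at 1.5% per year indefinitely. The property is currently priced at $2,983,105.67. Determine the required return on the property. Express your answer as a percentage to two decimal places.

8.14%

P = D₁/(r − g) ⇒ r = D₁/P + g = $198,000.0000/$2,983,105.67 + 0.015 = 0.066374 + 0.015 = 0.081374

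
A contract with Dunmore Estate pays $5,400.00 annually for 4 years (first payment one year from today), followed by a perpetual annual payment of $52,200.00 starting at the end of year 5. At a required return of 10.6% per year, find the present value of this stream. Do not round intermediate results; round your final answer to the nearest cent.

$346009.61

PV of 4-year annuity: $5,400.00 × [1 − (1+0.106)^−4] / 0.106 = 16897.29495
Perpetuity value at year 4: $52,200.00 / 0.106 = 492452.83019
PV of perpetuity: 492452.83019 / (1+0.106)^4 = 329112.31232
Total PV = 16897.29495 + 329112.31232 = 346009.60728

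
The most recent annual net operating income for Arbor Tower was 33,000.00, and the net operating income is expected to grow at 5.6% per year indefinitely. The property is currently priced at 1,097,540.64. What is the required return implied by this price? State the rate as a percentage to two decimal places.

D₁ = 33,000.00 × 1.056 = 34,848.0000
P = D₁/(r − g) ⇒ r = D₁/P + g = 34,848.0000/1,097,540.64 + 0.056 = 0.031751 + 0.056 = 0.087751

8.78%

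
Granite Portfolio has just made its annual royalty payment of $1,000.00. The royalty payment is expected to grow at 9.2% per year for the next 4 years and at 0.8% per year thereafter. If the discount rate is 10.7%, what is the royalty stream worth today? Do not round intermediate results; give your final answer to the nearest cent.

D_1 = 1092.00000
D_2 = 1192.46400
D_3 = 1302.17069
D_4 = 1421.97039
Terminal value at year 4: TV = D_4×(1+g_2)/(r−g_2) = 1433.34615/0.099 = 14478.24398
P_0 = D_1/(1+r)^1 + D_2/(1+r)^2 + D_3/(1+r)^3 + D_4/(1+r)^4 + TV/(1+r)^4
    = 986.44986 + 973.08334 + 959.89792 + 946.89118 + 9641.07380 = 13507.39611

$13507.40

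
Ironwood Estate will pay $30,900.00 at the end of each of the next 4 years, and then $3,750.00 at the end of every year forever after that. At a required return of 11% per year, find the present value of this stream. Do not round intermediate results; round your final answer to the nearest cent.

PV of 4-year annuity: $30,900.00 × [1 − (1+0.11)^−4] / 0.11 = 95865.57181
Perpetuity value at year 4: $3,750.00 / 0.11 = 34090.90909
PV of perpetuity: 34090.90909 / (1+0.11)^4 = 22456.73775
Total PV = 95865.57181 + 22456.73775 = 118322.30956

$118322.31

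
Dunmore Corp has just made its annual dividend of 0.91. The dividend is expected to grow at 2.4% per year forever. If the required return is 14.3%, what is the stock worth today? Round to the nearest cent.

7.83

D₁ = D₀ × (1 + g) = 0.91 × 1.024 = 0.9318
Growing perpetuity: P = D₁ / (r − g) = 0.9318 / (0.143 − 0.024) = 7.83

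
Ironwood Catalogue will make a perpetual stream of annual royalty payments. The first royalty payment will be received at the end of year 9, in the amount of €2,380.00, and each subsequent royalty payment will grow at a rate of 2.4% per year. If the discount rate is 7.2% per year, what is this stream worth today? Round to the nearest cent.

€28430.04

Value at end of year 8: C₁ / (r − g) = €2,380.00 / (0.072 − 0.024) = €49,583.3333
Discount to today: PV = €49,583.3333 / (1 + 0.072)^8 = €49,583.3333 / 1.744047 = €28,430.04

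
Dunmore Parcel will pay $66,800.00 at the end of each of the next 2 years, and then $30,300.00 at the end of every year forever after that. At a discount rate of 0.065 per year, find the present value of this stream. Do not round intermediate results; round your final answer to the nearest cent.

$532606.71

PV of 2-year annuity: $66,800.00 × [1 − (1+0.065)^−2] / 0.065 = 121617.84478
Perpetuity value at year 2: $30,300.00 / 0.065 = 466153.84615
PV of perpetuity: 466153.84615 / (1+0.065)^2 = 410988.86566
Total PV = 121617.84478 + 410988.86566 = 532606.71044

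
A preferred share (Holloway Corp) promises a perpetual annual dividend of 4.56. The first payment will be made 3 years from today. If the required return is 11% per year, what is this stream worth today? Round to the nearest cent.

Value at end of year 2: C / r = 4.56 / 0.11 = 41.4545
Discount to today: PV = 41.4545 / (1 + 0.11)^2 = 41.4545 / 1.232100 = 33.65

33.65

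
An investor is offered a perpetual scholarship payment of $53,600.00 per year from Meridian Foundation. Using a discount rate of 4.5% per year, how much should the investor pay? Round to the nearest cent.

Level perpetuity: PV = C / r = $53,600.00 / 0.045 = $1,191,111.11

$1191111.11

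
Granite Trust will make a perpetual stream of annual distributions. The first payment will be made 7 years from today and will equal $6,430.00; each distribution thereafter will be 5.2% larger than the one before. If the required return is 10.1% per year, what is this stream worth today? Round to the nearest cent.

Value at end of year 6: C₁ / (r − g) = $6,430.00 / (0.101 − 0.052) = $131,224.4898
Discount to today: PV = $131,224.4898 / (1 + 0.101)^6 = $131,224.4898 / 1.781246 = $73,670.05

$73670.05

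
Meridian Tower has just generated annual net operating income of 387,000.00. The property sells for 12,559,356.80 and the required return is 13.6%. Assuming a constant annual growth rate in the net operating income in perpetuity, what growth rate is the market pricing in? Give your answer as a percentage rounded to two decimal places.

P = D₀(1+g)/(r−g) ⇒ P(r−g) = D₀(1+g) ⇒ g(P+D₀) = P·r − D₀
g = (P·r − D₀)/(P + D₀) = (12,559,356.80×0.136 − 387,000.00) / (12,559,356.80 + 387,000.00) = 0.102042

10.20%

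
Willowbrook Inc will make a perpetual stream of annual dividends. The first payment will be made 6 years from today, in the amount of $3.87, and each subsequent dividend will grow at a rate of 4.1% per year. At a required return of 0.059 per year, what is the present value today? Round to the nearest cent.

Value at end of year 5: C₁ / (r − g) = $3.87 / (0.059 − 0.041) = $215.0000
Discount to today: PV = $215.0000 / (1 + 0.059)^5 = $215.0000 / 1.331925 = $161.42

$161.42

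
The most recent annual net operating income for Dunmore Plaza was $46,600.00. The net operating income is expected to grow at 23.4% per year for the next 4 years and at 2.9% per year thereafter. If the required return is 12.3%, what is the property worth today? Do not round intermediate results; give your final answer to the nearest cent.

$980972.31

D_1 = 57504.40000
D_2 = 70960.42960
D_3 = 87565.17013
D_4 = 108055.41994
Terminal value at year 4: TV = D_4×(1+g_2)/(r−g_2) = 111189.02711/0.094 = 1182861.99058
P_0 = D_1/(1+r)^1 + D_2/(1+r)^2 + D_3/(1+r)^3 + D_4/(1+r)^4 + TV/(1+r)^4
    = 51206.05521 + 56267.38391 + 61828.98641 + 67940.31098 + 743729.57448 = 980972.31100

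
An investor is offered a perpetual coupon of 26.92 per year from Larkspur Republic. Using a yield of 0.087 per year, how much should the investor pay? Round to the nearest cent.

309.43

Level perpetuity: PV = C / r = 26.92 / 0.087 = 309.43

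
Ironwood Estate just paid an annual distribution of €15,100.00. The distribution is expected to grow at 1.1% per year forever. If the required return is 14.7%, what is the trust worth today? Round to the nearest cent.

€112250.74

D₁ = D₀ × (1 + g) = €15,100.00 × 1.011 = €15,266.1000
Growing perpetuity: P = D₁ / (r − g) = €15,266.1000 / (0.147 − 0.011) = €112,250.74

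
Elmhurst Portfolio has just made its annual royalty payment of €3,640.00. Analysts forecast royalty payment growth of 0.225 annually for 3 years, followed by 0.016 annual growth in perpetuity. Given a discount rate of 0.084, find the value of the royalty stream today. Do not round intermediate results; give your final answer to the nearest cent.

€92503.77

D_1 = 4459.00000
D_2 = 5462.27500
D_3 = 6691.28687
Terminal value at year 3: TV = D_3×(1+g_2)/(r−g_2) = 6798.34746/0.068 = 99975.69801
P_0 = D_1/(1+r)^1 + D_2/(1+r)^2 + D_3/(1+r)^3 + TV/(1+r)^3
    = 4113.46863 + 4648.52313 + 5253.17421 + 78488.60284 = 92503.76882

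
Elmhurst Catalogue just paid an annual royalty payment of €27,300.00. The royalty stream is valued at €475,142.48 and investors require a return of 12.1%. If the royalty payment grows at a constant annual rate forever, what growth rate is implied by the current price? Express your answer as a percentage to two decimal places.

6.01%

P = D₀(1+g)/(r−g) ⇒ P(r−g) = D₀(1+g) ⇒ g(P+D₀) = P·r − D₀
g = (P·r − D₀)/(P + D₀) = (€475,142.48×0.121 − €27,300.00) / (€475,142.48 + €27,300.00) = 0.060091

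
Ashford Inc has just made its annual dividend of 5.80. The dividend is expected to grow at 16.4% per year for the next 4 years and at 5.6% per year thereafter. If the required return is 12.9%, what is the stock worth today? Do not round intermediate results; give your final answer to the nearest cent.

119.85

D_1 = 6.75120
D_2 = 7.85840
D_3 = 9.14717
D_4 = 10.64731
Terminal value at year 4: TV = D_4×(1+g_2)/(r−g_2) = 11.24356/0.073 = 154.02137
P_0 = D_1/(1+r)^1 + D_2/(1+r)^2 + D_3/(1+r)^3 + D_4/(1+r)^4 + TV/(1+r)^4
    = 5.97981 + 6.16518 + 6.35631 + 6.55336 + 94.79932 = 119.85398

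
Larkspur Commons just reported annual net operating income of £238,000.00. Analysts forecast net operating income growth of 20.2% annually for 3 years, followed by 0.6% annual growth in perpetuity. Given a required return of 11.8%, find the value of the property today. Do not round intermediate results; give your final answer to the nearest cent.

£3483481.35

D_1 = 286076.00000
D_2 = 343863.35200
D_3 = 413323.74910
Terminal value at year 3: TV = D_3×(1+g_2)/(r−g_2) = 415803.69160/0.112 = 3712532.96070
P_0 = D_1/(1+r)^1 + D_2/(1+r)^2 + D_3/(1+r)^3 + TV/(1+r)^3
    = 255881.93202 + 275107.40813 + 295777.37439 + 2656714.63072 = 3483481.34527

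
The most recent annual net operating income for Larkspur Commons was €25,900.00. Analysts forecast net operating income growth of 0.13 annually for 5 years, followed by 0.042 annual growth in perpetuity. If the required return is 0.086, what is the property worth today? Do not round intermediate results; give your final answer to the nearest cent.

€894213.87

D_1 = 29267.00000
D_2 = 33071.71000
D_3 = 37371.03230
D_4 = 42229.26650
D_5 = 47719.07114
Terminal value at year 5: TV = D_5×(1+g_2)/(r−g_2) = 49723.27213/0.044 = 1130074.36663
P_0 = D_1/(1+r)^1 + D_2/(1+r)^2 + D_3/(1+r)^3 + D_4/(1+r)^4 + D_5/(1+r)^5 + TV/(1+r)^5
    = 26949.35543 + 28041.22619 + 29177.33480 + 30359.47359 + 31589.50751 + 748096.97341 = 894213.87093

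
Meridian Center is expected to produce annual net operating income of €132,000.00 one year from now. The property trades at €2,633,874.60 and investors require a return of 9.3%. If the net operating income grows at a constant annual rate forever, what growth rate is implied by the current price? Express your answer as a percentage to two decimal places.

P = D₁/(r−g) ⇒ g = r − D₁/P = 0.093 − €132,000.00/€2,633,874.60 = 0.042884

4.29%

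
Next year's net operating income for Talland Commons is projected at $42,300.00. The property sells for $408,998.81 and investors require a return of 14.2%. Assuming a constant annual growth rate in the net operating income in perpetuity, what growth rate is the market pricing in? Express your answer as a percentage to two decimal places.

3.86%

P = D₁/(r−g) ⇒ g = r − D₁/P = 0.142 − $42,300.00/$408,998.81 = 0.038577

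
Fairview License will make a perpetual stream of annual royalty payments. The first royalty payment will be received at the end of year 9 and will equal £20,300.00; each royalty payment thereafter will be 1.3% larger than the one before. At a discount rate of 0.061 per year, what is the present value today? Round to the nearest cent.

£263349.03

Value at end of year 8: C₁ / (r − g) = £20,300.00 / (0.061 − 0.013) = £422,916.6667
Discount to today: PV = £422,916.6667 / (1 + 0.061)^8 = £422,916.6667 / 1.605917 = £263,349.03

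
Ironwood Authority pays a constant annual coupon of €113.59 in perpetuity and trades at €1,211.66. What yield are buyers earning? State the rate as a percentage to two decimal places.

P = C/r ⇒ r = C/P = €113.59/€1,211.66 = 0.093747

9.37%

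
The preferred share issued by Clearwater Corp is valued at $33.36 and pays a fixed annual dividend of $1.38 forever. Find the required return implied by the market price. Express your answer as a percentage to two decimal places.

4.14%

P = C/r ⇒ r = C/P = $1.38/$33.36 = 0.041367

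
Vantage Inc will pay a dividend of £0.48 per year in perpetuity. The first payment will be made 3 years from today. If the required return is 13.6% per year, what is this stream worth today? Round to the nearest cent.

Value at end of year 2: C / r = £0.48 / 0.136 = £3.5294
Discount to today: PV = £3.5294 / (1 + 0.136)^2 = £3.5294 / 1.290496 = £2.73

£2.73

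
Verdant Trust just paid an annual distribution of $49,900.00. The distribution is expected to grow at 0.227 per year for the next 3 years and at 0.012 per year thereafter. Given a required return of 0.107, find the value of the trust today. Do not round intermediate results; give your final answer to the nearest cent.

$908413.81

D_1 = 61227.30000
D_2 = 75125.89710
D_3 = 92179.47574
Terminal value at year 3: TV = D_3×(1+g_2)/(r−g_2) = 93285.62945/0.095 = 981953.99422
P_0 = D_1/(1+r)^1 + D_2/(1+r)^2 + D_3/(1+r)^3 + TV/(1+r)^3
    = 55309.21409 + 61304.79286 + 67950.29886 + 723849.49939 = 908413.80520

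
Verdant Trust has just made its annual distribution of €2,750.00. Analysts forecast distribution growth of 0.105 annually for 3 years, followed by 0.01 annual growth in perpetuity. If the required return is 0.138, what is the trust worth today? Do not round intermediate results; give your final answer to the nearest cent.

€27646.42

D_1 = 3038.75000
D_2 = 3357.81875
D_3 = 3710.38972
Terminal value at year 3: TV = D_3×(1+g_2)/(r−g_2) = 3747.49362/0.128 = 29277.29387
P_0 = D_1/(1+r)^1 + D_2/(1+r)^2 + D_3/(1+r)^3 + TV/(1+r)^3
    = 2670.25483 + 2592.82214 + 2517.63485 + 19865.71249 = 27646.42431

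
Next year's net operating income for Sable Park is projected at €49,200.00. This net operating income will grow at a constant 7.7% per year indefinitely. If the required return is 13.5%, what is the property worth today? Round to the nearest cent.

€848275.86

Growing perpetuity: P = D₁ / (r − g) = €49,200.0000 / (0.135 − 0.077) = €848,275.86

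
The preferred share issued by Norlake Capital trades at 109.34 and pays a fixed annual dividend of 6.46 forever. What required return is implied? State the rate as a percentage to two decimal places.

P = C/r ⇒ r = C/P = 6.46/109.34 = 0.059082

5.91%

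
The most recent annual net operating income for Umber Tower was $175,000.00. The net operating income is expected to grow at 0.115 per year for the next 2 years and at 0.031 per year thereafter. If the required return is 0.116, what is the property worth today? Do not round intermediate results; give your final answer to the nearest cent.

D_1 = 195125.00000
D_2 = 217564.37500
Terminal value at year 2: TV = D_2×(1+g_2)/(r−g_2) = 224308.87063/0.085 = 2638927.88971
P_0 = D_1/(1+r)^1 + D_2/(1+r)^2 + TV/(1+r)^2
    = 174843.18996 + 174686.52044 + 2118844.73615 = 2468374.44655

$2468374.45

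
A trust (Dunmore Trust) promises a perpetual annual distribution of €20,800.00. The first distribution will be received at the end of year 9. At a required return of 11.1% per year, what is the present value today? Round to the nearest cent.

Value at end of year 8: C / r = €20,800.00 / 0.111 = €187,387.3874
Discount to today: PV = €187,387.3874 / (1 + 0.111)^8 = €187,387.3874 / 2.321200 = €80,728.69

€80728.69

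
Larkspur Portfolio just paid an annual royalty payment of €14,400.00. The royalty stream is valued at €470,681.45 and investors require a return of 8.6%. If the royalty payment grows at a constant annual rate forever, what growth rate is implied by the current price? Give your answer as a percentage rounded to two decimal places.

5.38%

P = D₀(1+g)/(r−g) ⇒ P(r−g) = D₀(1+g) ⇒ g(P+D₀) = P·r − D₀
g = (P·r − D₀)/(P + D₀) = (€470,681.45×0.086 − €14,400.00) / (€470,681.45 + €14,400.00) = 0.053761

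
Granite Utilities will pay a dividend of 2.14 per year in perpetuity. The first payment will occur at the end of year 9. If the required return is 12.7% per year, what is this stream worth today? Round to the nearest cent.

Value at end of year 8: C / r = 2.14 / 0.127 = 16.8504
Discount to today: PV = 16.8504 / (1 + 0.127)^8 = 16.8504 / 2.602504 = 6.47

6.47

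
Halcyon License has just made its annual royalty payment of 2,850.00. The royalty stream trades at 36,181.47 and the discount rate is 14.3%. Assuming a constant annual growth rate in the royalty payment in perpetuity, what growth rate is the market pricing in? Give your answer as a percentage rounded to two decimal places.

P = D₀(1+g)/(r−g) ⇒ P(r−g) = D₀(1+g) ⇒ g(P+D₀) = P·r − D₀
g = (P·r − D₀)/(P + D₀) = (36,181.47×0.143 − 2,850.00) / (36,181.47 + 2,850.00) = 0.059540

5.95%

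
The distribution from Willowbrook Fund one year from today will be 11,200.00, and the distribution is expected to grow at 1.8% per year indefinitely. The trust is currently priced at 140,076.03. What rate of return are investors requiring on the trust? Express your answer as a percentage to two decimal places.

P = D₁/(r − g) ⇒ r = D₁/P + g = 11,200.0000/140,076.03 + 0.018 = 0.079957 + 0.018 = 0.097957

9.80%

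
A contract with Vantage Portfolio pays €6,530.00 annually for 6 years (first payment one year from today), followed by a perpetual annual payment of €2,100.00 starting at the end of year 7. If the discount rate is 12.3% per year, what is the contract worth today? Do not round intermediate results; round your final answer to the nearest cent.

€35133.00

PV of 6-year annuity: €6,530.00 × [1 − (1+0.123)^−6] / 0.123 = 26620.91857
Perpetuity value at year 6: €2,100.00 / 0.123 = 17073.17073
PV of perpetuity: 17073.17073 / (1+0.123)^6 = 8512.07900
Total PV = 26620.91857 + 8512.07900 = 35132.99757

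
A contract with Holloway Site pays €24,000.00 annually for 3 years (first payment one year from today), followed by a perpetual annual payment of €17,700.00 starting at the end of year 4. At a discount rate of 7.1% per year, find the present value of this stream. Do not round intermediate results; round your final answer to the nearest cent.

€265798.81

PV of 3-year annuity: €24,000.00 × [1 − (1+0.071)^−3] / 0.071 = 62868.68873
Perpetuity value at year 3: €17,700.00 / 0.071 = 249295.77465
PV of perpetuity: 249295.77465 / (1+0.071)^3 = 202930.11671
Total PV = 62868.68873 + 202930.11671 = 265798.80544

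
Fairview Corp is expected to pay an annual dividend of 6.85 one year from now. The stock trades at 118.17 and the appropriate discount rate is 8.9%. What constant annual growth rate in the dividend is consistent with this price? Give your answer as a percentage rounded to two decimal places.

3.10%

P = D₁/(r−g) ⇒ g = r − D₁/P = 0.089 − 6.85/118.17 = 0.031033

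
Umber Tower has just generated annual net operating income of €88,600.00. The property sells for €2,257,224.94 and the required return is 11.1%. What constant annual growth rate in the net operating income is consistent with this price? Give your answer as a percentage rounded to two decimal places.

P = D₀(1+g)/(r−g) ⇒ P(r−g) = D₀(1+g) ⇒ g(P+D₀) = P·r − D₀
g = (P·r − D₀)/(P + D₀) = (€2,257,224.94×0.111 − €88,600.00) / (€2,257,224.94 + €88,600.00) = 0.069038

6.90%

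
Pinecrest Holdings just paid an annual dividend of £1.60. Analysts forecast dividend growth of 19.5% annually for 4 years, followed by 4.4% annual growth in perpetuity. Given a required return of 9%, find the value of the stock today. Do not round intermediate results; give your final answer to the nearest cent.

D_1 = 1.91200
D_2 = 2.28484
D_3 = 2.73038
D_4 = 3.26281
Terminal value at year 4: TV = D_4×(1+g_2)/(r−g_2) = 3.40637/0.046 = 74.05157
P_0 = D_1/(1+r)^1 + D_2/(1+r)^2 + D_3/(1+r)^3 + D_4/(1+r)^4 + TV/(1+r)^4
    = 1.75413 + 1.92310 + 2.10836 + 2.31146 + 52.46000 = 60.55704

£60.56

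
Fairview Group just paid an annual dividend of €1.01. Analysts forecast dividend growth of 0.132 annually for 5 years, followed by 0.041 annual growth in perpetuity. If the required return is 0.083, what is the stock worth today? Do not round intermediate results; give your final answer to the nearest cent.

€37.01

D_1 = 1.14332
D_2 = 1.29424
D_3 = 1.46508
D_4 = 1.65847
D_5 = 1.87739
Terminal value at year 5: TV = D_5×(1+g_2)/(r−g_2) = 1.95436/0.042 = 46.53235
P_0 = D_1/(1+r)^1 + D_2/(1+r)^2 + D_3/(1+r)^3 + D_4/(1+r)^4 + D_5/(1+r)^5 + TV/(1+r)^5
    = 1.05570 + 1.10346 + 1.15339 + 1.20557 + 1.26012 + 31.23293 = 37.01116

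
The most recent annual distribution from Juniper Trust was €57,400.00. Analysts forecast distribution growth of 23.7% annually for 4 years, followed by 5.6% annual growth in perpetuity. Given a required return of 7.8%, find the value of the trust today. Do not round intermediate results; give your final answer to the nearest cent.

€5104715.79

D_1 = 71003.80000
D_2 = 87831.70060
D_3 = 108647.81364
D_4 = 134397.34548
Terminal value at year 4: TV = D_4×(1+g_2)/(r−g_2) = 141923.59682/0.022 = 6451072.58282
P_0 = D_1/(1+r)^1 + D_2/(1+r)^2 + D_3/(1+r)^3 + D_4/(1+r)^4 + TV/(1+r)^4
    = 65866.23377 + 75581.19774 + 86729.07385 + 99521.20997 + 4777018.07877 = 5104715.79411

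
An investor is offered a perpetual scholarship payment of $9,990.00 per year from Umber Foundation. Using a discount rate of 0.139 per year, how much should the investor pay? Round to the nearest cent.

$71870.50

Level perpetuity: PV = C / r = $9,990.00 / 0.139 = $71,870.50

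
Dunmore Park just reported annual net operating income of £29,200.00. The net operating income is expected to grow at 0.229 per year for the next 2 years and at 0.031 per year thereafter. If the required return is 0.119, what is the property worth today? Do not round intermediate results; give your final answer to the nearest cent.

D_1 = 35886.80000
D_2 = 44104.87720
Terminal value at year 2: TV = D_2×(1+g_2)/(r−g_2) = 45472.12839/0.088 = 516728.73174
P_0 = D_1/(1+r)^1 + D_2/(1+r)^2 + TV/(1+r)^2
    = 32070.42002 + 35223.00822 + 412669.56225 = 479962.99049

£479962.99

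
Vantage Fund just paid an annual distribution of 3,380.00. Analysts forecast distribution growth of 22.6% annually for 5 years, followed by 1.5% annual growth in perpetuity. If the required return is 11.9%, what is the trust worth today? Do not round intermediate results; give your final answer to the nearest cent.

D_1 = 4143.88000
D_2 = 5080.39688
D_3 = 6228.56657
D_4 = 7636.22262
D_5 = 9362.00893
Terminal value at year 5: TV = D_5×(1+g_2)/(r−g_2) = 9502.43907/0.104 = 91369.60641
P_0 = D_1/(1+r)^1 + D_2/(1+r)^2 + D_3/(1+r)^3 + D_4/(1+r)^4 + D_5/(1+r)^5 + TV/(1+r)^5
    = 3703.19929 + 4057.30324 + 4445.26700 + 4870.32827 + 5336.03437 + 52077.64317 = 74489.77533

74489.78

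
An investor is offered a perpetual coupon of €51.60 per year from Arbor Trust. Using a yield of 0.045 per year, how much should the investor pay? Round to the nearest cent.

Level perpetuity: PV = C / r = €51.60 / 0.045 = €1,146.67

€1146.67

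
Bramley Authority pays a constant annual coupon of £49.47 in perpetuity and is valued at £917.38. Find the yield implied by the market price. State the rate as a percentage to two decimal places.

P = C/r ⇒ r = C/P = £49.47/£917.38 = 0.053925

5.39%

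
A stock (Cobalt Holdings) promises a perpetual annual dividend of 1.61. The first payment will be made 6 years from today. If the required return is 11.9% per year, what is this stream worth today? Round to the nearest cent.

7.71

Value at end of year 5: C / r = 1.61 / 0.119 = 13.5294
Discount to today: PV = 13.5294 / (1 + 0.119)^5 = 13.5294 / 1.754488 = 7.71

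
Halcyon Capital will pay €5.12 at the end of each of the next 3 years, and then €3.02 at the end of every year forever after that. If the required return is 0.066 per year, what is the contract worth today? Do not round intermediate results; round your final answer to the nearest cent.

PV of 3-year annuity: €5.12 × [1 − (1+0.066)^−3] / 0.066 = 13.53530
Perpetuity value at year 3: €3.02 / 0.066 = 45.75758
PV of perpetuity: 45.75758 / (1+0.066)^3 = 37.77386
Total PV = 13.53530 + 37.77386 = 51.30916

€51.31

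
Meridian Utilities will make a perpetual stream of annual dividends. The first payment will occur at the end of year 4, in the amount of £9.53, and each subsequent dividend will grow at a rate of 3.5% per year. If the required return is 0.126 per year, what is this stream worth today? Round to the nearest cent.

£73.36

Value at end of year 3: C₁ / (r − g) = £9.53 / (0.126 − 0.035) = £104.7253
Discount to today: PV = £104.7253 / (1 + 0.126)^3 = £104.7253 / 1.427628 = £73.36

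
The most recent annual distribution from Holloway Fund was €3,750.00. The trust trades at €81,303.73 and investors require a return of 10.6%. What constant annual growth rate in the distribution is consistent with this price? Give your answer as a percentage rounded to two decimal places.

5.72%

P = D₀(1+g)/(r−g) ⇒ P(r−g) = D₀(1+g) ⇒ g(P+D₀) = P·r − D₀
g = (P·r − D₀)/(P + D₀) = (€81,303.73×0.106 − €3,750.00) / (€81,303.73 + €3,750.00) = 0.057237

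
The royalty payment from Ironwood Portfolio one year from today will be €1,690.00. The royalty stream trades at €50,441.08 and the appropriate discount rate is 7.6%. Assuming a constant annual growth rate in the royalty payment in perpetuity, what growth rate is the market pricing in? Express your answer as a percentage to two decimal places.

4.25%

P = D₁/(r−g) ⇒ g = r − D₁/P = 0.076 − €1,690.00/€50,441.08 = 0.042496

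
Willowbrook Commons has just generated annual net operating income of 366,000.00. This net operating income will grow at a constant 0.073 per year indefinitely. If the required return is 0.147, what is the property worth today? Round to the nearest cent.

D₁ = D₀ × (1 + g) = 366,000.00 × 1.073 = 392,718.0000
Growing perpetuity: P = D₁ / (r − g) = 392,718.0000 / (0.147 − 0.073) = 5,307,000.00

5307000.00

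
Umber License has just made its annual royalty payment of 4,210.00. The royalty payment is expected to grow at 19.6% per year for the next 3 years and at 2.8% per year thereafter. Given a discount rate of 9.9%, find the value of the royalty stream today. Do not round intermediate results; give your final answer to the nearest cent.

93556.45

D_1 = 5035.16000
D_2 = 6022.05136
D_3 = 7202.37343
Terminal value at year 3: TV = D_3×(1+g_2)/(r−g_2) = 7404.03988/0.071 = 104282.25187
P_0 = D_1/(1+r)^1 + D_2/(1+r)^2 + D_3/(1+r)^3 + TV/(1+r)^3
    = 4581.58326 + 4985.96322 + 5426.03458 + 78562.86694 = 93556.44800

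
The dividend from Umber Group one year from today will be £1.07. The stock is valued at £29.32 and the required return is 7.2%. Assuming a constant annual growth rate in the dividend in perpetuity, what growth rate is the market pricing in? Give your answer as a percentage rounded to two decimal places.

P = D₁/(r−g) ⇒ g = r − D₁/P = 0.072 − £1.07/£29.32 = 0.035506

3.55%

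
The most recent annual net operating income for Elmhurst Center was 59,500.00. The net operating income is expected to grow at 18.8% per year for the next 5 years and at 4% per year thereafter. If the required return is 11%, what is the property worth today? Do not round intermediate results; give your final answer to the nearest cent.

1607833.21

D_1 = 70686.00000
D_2 = 83974.96800
D_3 = 99762.26198
D_4 = 118517.56724
D_5 = 140798.86988
Terminal value at year 5: TV = D_5×(1+g_2)/(r−g_2) = 146430.82467/0.07 = 2091868.92389
P_0 = D_1/(1+r)^1 + D_2/(1+r)^2 + D_3/(1+r)^3 + D_4/(1+r)^4 + D_5/(1+r)^5 + TV/(1+r)^5
    = 63681.08108 + 68155.96786 + 72945.30614 + 78071.19252 + 83557.27632 + 1241422.39101 = 1607833.21493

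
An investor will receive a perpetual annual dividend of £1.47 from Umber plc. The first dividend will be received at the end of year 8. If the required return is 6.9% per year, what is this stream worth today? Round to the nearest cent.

£13.35

Value at end of year 7: C / r = £1.47 / 0.069 = £21.3043
Discount to today: PV = £21.3043 / (1 + 0.069)^7 = £21.3043 / 1.595306 = £13.35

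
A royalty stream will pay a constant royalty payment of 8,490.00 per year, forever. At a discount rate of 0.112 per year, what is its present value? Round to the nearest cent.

Level perpetuity: PV = C / r = 8,490.00 / 0.112 = 75,803.57

75803.57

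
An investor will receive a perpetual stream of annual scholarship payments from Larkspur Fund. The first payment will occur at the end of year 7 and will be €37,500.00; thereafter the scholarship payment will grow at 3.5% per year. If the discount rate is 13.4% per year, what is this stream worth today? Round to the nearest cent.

Value at end of year 6: C₁ / (r − g) = €37,500.00 / (0.134 − 0.035) = €378,787.8788
Discount to today: PV = €378,787.8788 / (1 + 0.134)^6 = €378,787.8788 / 2.126563 = €178,122.08

€178122.08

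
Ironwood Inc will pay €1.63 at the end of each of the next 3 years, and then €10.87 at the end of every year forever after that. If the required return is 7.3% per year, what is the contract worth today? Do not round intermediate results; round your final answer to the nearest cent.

PV of 3-year annuity: €1.63 × [1 − (1+0.073)^−3] / 0.073 = 4.25430
Perpetuity value at year 3: €10.87 / 0.073 = 148.90411
PV of perpetuity: 148.90411 / (1+0.073)^3 = 120.53343
Total PV = 4.25430 + 120.53343 = 124.78773

€124.79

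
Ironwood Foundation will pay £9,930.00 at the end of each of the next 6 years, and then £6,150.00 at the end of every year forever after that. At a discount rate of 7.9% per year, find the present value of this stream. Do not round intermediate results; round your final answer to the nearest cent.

£95375.72

PV of 6-year annuity: £9,930.00 × [1 − (1+0.079)^−6] / 0.079 = 46044.78869
Perpetuity value at year 6: £6,150.00 / 0.079 = 77848.10127
PV of perpetuity: 77848.10127 / (1+0.079)^6 = 49330.93607
Total PV = 46044.78869 + 49330.93607 = 95375.72475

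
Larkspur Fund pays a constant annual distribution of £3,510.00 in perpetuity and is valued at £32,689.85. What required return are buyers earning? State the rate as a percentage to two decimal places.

10.74%

P = C/r ⇒ r = C/P = £3,510.00/£32,689.85 = 0.107373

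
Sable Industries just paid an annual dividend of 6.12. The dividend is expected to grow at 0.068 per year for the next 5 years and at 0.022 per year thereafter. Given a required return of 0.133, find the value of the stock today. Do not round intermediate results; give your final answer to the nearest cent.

D_1 = 6.53616
D_2 = 6.98062
D_3 = 7.45530
D_4 = 7.96226
D_5 = 8.50370
Terminal value at year 5: TV = D_5×(1+g_2)/(r−g_2) = 8.69078/0.111 = 78.29528
P_0 = D_1/(1+r)^1 + D_2/(1+r)^2 + D_3/(1+r)^3 + D_4/(1+r)^4 + D_5/(1+r)^5 + TV/(1+r)^5
    = 5.76890 + 5.43794 + 5.12596 + 4.83189 + 4.55468 + 41.93591 = 67.65527

67.66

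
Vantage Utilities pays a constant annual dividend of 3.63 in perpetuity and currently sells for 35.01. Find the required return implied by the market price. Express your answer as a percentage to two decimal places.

P = C/r ⇒ r = C/P = 3.63/35.01 = 0.103685

10.37%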